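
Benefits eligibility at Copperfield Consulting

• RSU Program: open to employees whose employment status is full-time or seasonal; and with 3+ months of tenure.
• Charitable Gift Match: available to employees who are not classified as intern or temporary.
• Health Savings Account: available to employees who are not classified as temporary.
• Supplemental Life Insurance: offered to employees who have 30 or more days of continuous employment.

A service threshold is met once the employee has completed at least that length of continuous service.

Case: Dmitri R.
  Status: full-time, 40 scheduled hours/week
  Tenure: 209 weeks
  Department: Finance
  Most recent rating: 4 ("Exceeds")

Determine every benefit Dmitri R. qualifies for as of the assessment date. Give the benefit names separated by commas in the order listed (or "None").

RSU Program, Charitable Gift Match, Health Savings Account, Supplemental Life Insurance

RSU Program — status full-time ✓; service 209 weeks ≥ 3 months (≈90 days) ✓ → eligible.
Charitable Gift Match — status full-time ✓ (not excluded) → eligible.
Health Savings Account — status full-time ✓ (not excluded) → eligible.
Supplemental Life Insurance — service 209 weeks ≥ 30 days ✓ → eligible.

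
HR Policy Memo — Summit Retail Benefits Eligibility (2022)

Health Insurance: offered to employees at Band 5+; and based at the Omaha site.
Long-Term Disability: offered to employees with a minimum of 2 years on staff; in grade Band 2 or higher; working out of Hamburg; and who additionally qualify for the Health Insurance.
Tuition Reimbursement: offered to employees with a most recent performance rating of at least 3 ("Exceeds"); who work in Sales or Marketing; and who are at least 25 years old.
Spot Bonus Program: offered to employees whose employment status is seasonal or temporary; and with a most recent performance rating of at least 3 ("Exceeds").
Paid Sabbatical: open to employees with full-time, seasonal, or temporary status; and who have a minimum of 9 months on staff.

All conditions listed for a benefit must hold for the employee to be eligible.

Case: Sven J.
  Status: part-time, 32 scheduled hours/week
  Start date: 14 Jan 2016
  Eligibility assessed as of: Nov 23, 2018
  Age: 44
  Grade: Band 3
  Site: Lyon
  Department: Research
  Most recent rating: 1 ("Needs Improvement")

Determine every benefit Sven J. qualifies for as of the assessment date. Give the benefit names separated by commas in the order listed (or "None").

None

Service from 14 Jan 2016 to Nov 23, 2018: 1044 days.
Health Insurance — grade Band 3 < Band 5 ✗ → not eligible.
Long-Term Disability — service 1044 days ≥ 2 years (≈730 days) ✓; grade Band 3 ≥ Band 2 ✓; site Lyon ✗ (not Hamburg) → not eligible.
Tuition Reimbursement — rating 1 < 3 ✗ → not eligible.
Spot Bonus Program — status part-time ✗ (requires seasonal or temporary) → not eligible.
Paid Sabbatical — status part-time ✗ (requires full-time, seasonal, or temporary) → not eligible.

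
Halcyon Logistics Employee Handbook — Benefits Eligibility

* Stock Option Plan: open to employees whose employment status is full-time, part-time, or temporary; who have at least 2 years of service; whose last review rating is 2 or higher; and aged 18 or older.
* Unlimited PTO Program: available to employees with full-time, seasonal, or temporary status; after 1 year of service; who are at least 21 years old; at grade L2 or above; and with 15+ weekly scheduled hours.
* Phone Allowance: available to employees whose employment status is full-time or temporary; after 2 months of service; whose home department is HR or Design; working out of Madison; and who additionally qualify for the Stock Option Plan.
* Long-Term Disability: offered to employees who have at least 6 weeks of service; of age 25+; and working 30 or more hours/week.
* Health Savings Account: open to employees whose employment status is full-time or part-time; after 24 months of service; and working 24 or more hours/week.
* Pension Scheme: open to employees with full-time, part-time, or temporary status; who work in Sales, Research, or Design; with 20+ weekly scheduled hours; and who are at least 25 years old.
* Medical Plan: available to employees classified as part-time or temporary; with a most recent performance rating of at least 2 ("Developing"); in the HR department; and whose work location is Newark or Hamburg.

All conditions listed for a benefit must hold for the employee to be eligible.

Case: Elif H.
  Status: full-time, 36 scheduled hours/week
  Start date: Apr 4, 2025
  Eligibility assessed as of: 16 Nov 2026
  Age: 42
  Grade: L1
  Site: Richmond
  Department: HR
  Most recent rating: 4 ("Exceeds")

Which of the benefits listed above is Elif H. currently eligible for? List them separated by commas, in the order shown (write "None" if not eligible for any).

Service from Apr 4, 2025 to 16 Nov 2026: 591 days.
Stock Option Plan — status full-time ✓; service 591 days < 2 years (≈730 days) ✗ → not eligible.
Unlimited PTO Program — status full-time ✓; service 591 days ≥ 1 year (≈365 days) ✓; age 42 ≥ 21 ✓; grade L1 < L2 ✗ → not eligible.
Phone Allowance — status full-time ✓; service 591 days ≥ 2 months (≈60 days) ✓; dept HR ✓; site Richmond ✗ (not Madison) → not eligible.
Long-Term Disability — service 591 days ≥ 6 weeks (≈42 days) ✓; age 42 ≥ 25 ✓; 36 hrs/wk ≥ 30 ✓ → eligible.
Health Savings Account — status full-time ✓; service 591 days < 24 months (≈720 days) ✗ → not eligible.
Pension Scheme — status full-time ✓; dept HR ✗ → not eligible.
Medical Plan — status full-time ✗ (requires part-time or temporary) → not eligible.

Long-Term Disability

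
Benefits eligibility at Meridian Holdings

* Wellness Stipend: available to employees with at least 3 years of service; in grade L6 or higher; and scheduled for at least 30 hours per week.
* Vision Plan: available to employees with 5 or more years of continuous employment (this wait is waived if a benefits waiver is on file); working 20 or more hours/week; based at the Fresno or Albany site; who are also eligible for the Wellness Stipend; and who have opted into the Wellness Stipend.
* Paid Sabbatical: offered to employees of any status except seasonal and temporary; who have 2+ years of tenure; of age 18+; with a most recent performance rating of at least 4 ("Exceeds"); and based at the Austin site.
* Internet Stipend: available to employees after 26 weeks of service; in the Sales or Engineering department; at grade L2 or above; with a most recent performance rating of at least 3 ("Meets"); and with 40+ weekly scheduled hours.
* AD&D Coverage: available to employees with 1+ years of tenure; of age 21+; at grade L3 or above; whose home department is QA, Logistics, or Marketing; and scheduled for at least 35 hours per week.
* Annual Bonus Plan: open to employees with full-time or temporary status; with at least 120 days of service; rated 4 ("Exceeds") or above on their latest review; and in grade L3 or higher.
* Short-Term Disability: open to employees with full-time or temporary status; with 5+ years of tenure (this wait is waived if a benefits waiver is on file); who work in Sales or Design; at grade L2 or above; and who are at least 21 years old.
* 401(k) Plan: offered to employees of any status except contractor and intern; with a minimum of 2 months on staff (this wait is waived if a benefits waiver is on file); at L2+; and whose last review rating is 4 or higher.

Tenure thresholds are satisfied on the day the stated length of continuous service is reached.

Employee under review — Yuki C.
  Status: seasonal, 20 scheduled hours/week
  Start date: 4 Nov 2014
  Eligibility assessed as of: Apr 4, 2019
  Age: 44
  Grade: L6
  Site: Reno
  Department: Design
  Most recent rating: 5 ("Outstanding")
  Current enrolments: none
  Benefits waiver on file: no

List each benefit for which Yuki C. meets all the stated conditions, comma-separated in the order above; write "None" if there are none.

401(k) Plan

Service from 4 Nov 2014 to Apr 4, 2019: 1612 days.
Wellness Stipend — service 1612 days ≥ 3 years (≈1095 days) ✓; grade L6 ≥ L6 ✓; 20 hrs/wk < 30 ✗ → not eligible.
Vision Plan — no waiver, service 1612 days < 5 years (≈1825 days) ✗ → not eligible.
Paid Sabbatical — status seasonal ✗ (excluded) → not eligible.
Internet Stipend — service 1612 days ≥ 26 weeks (≈182 days) ✓; dept Design ✗ → not eligible.
AD&D Coverage — service 1612 days ≥ 1 year (≈365 days) ✓; age 44 ≥ 21 ✓; grade L6 ≥ L3 ✓; dept Design ✗ → not eligible.
Annual Bonus Plan — status seasonal ✗ (requires full-time or temporary) → not eligible.
Short-Term Disability — status seasonal ✗ (requires full-time or temporary) → not eligible.
401(k) Plan — status seasonal ✓ (not excluded); no waiver, service 1612 days ≥ 2 months (≈60 days) ✓; grade L6 ≥ L2 ✓; rating 5 ≥ 4 ✓ → eligible.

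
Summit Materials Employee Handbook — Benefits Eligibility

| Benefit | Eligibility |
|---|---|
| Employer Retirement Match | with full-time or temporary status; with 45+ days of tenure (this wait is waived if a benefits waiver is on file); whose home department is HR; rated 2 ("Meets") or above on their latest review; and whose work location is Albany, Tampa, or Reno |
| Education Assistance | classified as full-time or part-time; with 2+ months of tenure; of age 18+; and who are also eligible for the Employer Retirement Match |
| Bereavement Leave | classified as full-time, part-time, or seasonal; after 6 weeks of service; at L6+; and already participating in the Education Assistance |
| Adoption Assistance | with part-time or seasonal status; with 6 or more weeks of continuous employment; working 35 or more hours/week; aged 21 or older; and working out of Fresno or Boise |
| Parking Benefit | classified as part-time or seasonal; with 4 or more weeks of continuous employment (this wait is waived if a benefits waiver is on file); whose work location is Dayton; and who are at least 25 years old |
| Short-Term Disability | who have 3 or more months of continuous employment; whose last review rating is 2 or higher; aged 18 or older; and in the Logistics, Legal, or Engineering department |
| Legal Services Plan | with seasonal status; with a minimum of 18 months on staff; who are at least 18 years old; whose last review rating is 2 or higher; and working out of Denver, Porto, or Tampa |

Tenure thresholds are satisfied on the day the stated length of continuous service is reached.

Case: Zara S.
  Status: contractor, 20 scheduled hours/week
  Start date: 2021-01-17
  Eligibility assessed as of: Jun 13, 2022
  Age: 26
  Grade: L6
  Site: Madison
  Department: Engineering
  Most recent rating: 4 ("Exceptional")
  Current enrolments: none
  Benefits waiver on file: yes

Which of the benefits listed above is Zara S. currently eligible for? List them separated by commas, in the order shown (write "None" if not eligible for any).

Service from 2021-01-17 to Jun 13, 2022: 512 days.
Employer Retirement Match — status contractor ✗ (requires full-time or temporary) → not eligible.
Education Assistance — status contractor ✗ (requires full-time or part-time) → not eligible.
Bereavement Leave — status contractor ✗ (requires full-time, part-time, or seasonal) → not eligible.
Adoption Assistance — status contractor ✗ (requires part-time or seasonal) → not eligible.
Parking Benefit — status contractor ✗ (requires part-time or seasonal) → not eligible.
Short-Term Disability — service 512 days ≥ 3 months (≈90 days) ✓; rating 4 ≥ 2 ✓; age 26 ≥ 18 ✓; dept Engineering ✓ → eligible.
Legal Services Plan — status contractor ✗ (requires seasonal) → not eligible.

Short-Term Disability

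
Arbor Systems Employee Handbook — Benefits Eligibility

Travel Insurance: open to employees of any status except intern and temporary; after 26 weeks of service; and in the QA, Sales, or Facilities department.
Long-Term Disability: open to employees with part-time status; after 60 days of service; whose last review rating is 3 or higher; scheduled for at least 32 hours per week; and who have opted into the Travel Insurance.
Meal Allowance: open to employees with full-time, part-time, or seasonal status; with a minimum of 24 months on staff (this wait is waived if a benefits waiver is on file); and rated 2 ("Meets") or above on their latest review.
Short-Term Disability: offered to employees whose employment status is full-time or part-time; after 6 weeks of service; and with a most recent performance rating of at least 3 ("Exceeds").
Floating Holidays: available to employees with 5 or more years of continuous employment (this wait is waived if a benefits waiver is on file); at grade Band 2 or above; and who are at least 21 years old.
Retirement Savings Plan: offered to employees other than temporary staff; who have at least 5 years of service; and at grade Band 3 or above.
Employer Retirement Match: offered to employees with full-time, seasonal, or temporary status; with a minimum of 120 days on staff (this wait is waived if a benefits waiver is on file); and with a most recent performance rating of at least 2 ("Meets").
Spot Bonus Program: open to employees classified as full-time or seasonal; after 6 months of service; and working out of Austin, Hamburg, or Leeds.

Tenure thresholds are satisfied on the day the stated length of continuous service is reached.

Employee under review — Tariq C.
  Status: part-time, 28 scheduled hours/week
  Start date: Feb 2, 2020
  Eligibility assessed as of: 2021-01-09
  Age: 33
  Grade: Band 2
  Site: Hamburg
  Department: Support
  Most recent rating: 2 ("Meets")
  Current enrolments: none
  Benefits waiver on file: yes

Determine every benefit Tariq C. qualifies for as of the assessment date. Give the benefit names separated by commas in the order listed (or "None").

Meal Allowance, Floating Holidays

Service from Feb 2, 2020 to 2021-01-09: 342 days.
Travel Insurance — status part-time ✓ (not excluded); service 342 days ≥ 26 weeks (≈182 days) ✓; dept Support ✗ → not eligible.
Long-Term Disability — status part-time ✓; service 342 days ≥ 60 days ✓; rating 2 < 3 ✗ → not eligible.
Meal Allowance — status part-time ✓; benefits waiver on file ✓; rating 2 ≥ 2 ✓ → eligible.
Short-Term Disability — status part-time ✓; service 342 days ≥ 6 weeks (≈42 days) ✓; rating 2 < 3 ✗ → not eligible.
Floating Holidays — benefits waiver on file ✓; grade Band 2 ≥ Band 2 ✓; age 33 ≥ 21 ✓ → eligible.
Retirement Savings Plan — status part-time ✓ (not excluded); service 342 days < 5 years (≈1825 days) ✗ → not eligible.
Employer Retirement Match — status part-time ✗ (requires full-time, seasonal, or temporary) → not eligible.
Spot Bonus Program — status part-time ✗ (requires full-time or seasonal) → not eligible.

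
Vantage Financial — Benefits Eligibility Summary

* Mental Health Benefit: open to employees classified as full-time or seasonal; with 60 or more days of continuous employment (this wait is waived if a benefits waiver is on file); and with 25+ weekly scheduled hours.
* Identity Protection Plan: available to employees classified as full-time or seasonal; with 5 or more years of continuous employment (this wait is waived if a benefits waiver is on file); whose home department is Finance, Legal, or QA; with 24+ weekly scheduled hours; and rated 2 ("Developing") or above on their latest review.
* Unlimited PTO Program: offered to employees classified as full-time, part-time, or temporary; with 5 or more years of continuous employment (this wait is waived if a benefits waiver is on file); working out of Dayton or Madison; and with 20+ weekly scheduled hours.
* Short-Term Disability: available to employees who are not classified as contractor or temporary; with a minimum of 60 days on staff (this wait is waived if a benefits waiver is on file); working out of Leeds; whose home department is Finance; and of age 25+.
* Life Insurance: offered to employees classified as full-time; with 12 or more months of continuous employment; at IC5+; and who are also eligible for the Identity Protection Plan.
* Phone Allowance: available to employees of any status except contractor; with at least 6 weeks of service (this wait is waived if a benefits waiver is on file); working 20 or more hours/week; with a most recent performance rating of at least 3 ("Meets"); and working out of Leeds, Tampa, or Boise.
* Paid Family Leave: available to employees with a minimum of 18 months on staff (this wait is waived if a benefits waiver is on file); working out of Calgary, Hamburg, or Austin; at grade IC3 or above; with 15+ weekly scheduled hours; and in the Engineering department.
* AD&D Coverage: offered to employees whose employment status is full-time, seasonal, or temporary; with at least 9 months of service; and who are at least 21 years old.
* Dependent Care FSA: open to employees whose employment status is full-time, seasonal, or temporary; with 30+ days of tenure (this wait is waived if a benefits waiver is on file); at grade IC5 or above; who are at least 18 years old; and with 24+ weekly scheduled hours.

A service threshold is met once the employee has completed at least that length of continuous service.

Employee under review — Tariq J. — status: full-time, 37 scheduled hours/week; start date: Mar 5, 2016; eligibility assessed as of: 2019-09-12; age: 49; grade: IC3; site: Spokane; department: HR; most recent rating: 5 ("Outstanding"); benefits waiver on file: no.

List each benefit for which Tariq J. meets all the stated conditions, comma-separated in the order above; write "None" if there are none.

Service from Mar 5, 2016 to 2019-09-12: 1286 days.
Mental Health Benefit — status full-time ✓; no waiver, service 1286 days ≥ 60 days ✓; 37 hrs/wk ≥ 25 ✓ → eligible.
Identity Protection Plan — status full-time ✓; no waiver, service 1286 days < 5 years (≈1825 days) ✗ → not eligible.
Unlimited PTO Program — status full-time ✓; no waiver, service 1286 days < 5 years (≈1825 days) ✗ → not eligible.
Short-Term Disability — status full-time ✓ (not excluded); no waiver, service 1286 days ≥ 60 days ✓; site Spokane ✗ (not Leeds) → not eligible.
Life Insurance — status full-time ✓; service 1286 days ≥ 12 months (≈360 days) ✓; grade IC3 < IC5 ✗ → not eligible.
Phone Allowance — status full-time ✓ (not excluded); no waiver, service 1286 days ≥ 6 weeks (≈42 days) ✓; 37 hrs/wk ≥ 20 ✓; rating 5 ≥ 3 ✓; site Spokane ✗ (not Leeds, Tampa, or Boise) → not eligible.
Paid Family Leave — no waiver, service 1286 days ≥ 18 months (≈540 days) ✓; site Spokane ✗ (not Calgary, Hamburg, or Austin) → not eligible.
AD&D Coverage — status full-time ✓; service 1286 days ≥ 9 months (≈270 days) ✓; age 49 ≥ 21 ✓ → eligible.
Dependent Care FSA — status full-time ✓; no waiver, service 1286 days ≥ 30 days ✓; grade IC3 < IC5 ✗ → not eligible.

Mental Health Benefit, AD&D Coverage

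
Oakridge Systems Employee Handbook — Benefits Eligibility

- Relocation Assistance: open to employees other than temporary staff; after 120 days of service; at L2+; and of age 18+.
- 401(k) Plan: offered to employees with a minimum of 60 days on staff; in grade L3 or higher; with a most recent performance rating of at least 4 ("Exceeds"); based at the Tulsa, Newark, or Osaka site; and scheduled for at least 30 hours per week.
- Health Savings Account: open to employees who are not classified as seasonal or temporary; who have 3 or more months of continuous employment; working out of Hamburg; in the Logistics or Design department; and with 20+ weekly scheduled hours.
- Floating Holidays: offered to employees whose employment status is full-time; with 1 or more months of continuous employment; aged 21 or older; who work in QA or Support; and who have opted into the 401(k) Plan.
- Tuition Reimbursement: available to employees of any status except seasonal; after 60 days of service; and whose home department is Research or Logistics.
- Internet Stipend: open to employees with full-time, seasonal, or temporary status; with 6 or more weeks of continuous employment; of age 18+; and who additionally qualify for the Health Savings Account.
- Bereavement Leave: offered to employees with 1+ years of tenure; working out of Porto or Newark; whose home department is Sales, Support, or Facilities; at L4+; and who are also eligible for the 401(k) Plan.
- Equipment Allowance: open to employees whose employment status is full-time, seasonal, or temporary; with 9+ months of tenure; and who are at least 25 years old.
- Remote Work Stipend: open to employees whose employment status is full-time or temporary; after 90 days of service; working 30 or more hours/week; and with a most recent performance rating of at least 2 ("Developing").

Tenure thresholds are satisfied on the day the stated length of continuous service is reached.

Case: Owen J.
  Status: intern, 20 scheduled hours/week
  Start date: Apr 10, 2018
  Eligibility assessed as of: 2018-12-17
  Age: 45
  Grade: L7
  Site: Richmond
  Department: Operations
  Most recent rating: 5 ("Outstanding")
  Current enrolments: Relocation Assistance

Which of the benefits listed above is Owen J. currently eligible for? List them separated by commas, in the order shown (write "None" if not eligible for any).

Relocation Assistance

Service from Apr 10, 2018 to 2018-12-17: 251 days.
Relocation Assistance — status intern ✓ (not excluded); service 251 days ≥ 120 days ✓; grade L7 ≥ L2 ✓; age 45 ≥ 18 ✓ → eligible.
401(k) Plan — service 251 days ≥ 60 days ✓; grade L7 ≥ L3 ✓; rating 5 ≥ 4 ✓; site Richmond ✗ (not Tulsa, Newark, or Osaka) → not eligible.
Health Savings Account — status intern ✓ (not excluded); service 251 days ≥ 3 months (≈90 days) ✓; site Richmond ✗ (not Hamburg) → not eligible.
Floating Holidays — status intern ✗ (requires full-time) → not eligible.
Tuition Reimbursement — status intern ✓ (not excluded); service 251 days ≥ 60 days ✓; dept Operations ✗ → not eligible.
Internet Stipend — status intern ✗ (requires full-time, seasonal, or temporary) → not eligible.
Bereavement Leave — service 251 days < 1 year (≈365 days) ✗ → not eligible.
Equipment Allowance — status intern ✗ (requires full-time, seasonal, or temporary) → not eligible.
Remote Work Stipend — status intern ✗ (requires full-time or temporary) → not eligible.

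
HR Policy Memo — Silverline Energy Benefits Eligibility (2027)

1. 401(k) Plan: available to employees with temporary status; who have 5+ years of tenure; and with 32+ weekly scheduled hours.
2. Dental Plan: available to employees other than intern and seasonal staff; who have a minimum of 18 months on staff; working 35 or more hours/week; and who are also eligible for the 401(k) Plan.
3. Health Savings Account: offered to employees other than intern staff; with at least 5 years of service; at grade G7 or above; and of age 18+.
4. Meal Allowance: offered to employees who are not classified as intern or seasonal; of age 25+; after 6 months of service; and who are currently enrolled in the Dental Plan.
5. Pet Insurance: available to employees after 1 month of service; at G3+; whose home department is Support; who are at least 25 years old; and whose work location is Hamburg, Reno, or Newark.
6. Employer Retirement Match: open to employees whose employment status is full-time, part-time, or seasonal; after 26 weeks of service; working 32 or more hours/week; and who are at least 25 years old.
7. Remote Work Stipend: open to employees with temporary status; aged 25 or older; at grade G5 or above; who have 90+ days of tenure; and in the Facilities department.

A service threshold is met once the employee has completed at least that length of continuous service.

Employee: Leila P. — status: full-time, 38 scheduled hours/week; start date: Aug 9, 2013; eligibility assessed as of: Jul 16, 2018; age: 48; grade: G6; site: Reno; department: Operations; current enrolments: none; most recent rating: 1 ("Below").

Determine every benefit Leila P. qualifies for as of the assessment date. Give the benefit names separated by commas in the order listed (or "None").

Employer Retirement Match

Service from Aug 9, 2013 to Jul 16, 2018: 1802 days.
401(k) Plan — status full-time ✗ (requires temporary) → not eligible.
Dental Plan — status full-time ✓ (not excluded); service 1802 days ≥ 18 months (≈540 days) ✓; 38 hrs/wk ≥ 35 ✓; not eligible for 401(k) Plan ✗ → not eligible.
Health Savings Account — status full-time ✓ (not excluded); service 1802 days < 5 years (≈1825 days) ✗ → not eligible.
Meal Allowance — status full-time ✓ (not excluded); age 48 ≥ 25 ✓; service 1802 days ≥ 6 months (≈180 days) ✓; not enrolled in Dental Plan ✗ → not eligible.
Pet Insurance — service 1802 days ≥ 1 month (≈30 days) ✓; grade G6 ≥ G3 ✓; dept Operations ✗ → not eligible.
Employer Retirement Match — status full-time ✓; service 1802 days ≥ 26 weeks (≈182 days) ✓; 38 hrs/wk ≥ 32 ✓; age 48 ≥ 25 ✓ → eligible.
Remote Work Stipend — status full-time ✗ (requires temporary) → not eligible.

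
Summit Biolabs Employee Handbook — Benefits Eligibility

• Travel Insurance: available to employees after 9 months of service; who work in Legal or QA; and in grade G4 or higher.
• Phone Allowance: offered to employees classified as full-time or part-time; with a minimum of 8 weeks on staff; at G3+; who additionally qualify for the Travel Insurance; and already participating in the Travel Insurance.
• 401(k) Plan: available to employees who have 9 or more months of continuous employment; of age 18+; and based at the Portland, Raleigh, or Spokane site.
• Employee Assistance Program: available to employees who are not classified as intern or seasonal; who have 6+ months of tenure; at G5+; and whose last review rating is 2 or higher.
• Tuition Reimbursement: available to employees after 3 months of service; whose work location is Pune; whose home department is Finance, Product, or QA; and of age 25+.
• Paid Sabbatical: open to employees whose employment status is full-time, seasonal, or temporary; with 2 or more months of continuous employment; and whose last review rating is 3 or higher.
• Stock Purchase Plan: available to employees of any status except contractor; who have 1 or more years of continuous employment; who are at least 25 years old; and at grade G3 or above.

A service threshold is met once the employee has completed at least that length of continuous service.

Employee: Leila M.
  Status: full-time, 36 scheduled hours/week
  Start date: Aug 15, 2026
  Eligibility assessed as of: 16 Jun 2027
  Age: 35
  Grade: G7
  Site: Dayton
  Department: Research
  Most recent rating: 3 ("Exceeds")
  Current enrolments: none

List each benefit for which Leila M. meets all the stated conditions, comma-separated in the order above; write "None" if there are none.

Employee Assistance Program, Paid Sabbatical

Service from Aug 15, 2026 to 16 Jun 2027: 305 days.
Travel Insurance — service 305 days ≥ 9 months (≈270 days) ✓; dept Research ✗ → not eligible.
Phone Allowance — status full-time ✓; service 305 days ≥ 8 weeks (≈56 days) ✓; grade G7 ≥ G3 ✓; not eligible for Travel Insurance ✗ → not eligible.
401(k) Plan — service 305 days ≥ 9 months (≈270 days) ✓; age 35 ≥ 18 ✓; site Dayton ✗ (not Portland, Raleigh, or Spokane) → not eligible.
Employee Assistance Program — status full-time ✓ (not excluded); service 305 days ≥ 6 months (≈180 days) ✓; grade G7 ≥ G5 ✓; rating 3 ≥ 2 ✓ → eligible.
Tuition Reimbursement — service 305 days ≥ 3 months (≈90 days) ✓; site Dayton ✗ (not Pune) → not eligible.
Paid Sabbatical — status full-time ✓; service 305 days ≥ 2 months (≈60 days) ✓; rating 3 ≥ 3 ✓ → eligible.
Stock Purchase Plan — status full-time ✓ (not excluded); service 305 days < 1 year (≈365 days) ✗ → not eligible.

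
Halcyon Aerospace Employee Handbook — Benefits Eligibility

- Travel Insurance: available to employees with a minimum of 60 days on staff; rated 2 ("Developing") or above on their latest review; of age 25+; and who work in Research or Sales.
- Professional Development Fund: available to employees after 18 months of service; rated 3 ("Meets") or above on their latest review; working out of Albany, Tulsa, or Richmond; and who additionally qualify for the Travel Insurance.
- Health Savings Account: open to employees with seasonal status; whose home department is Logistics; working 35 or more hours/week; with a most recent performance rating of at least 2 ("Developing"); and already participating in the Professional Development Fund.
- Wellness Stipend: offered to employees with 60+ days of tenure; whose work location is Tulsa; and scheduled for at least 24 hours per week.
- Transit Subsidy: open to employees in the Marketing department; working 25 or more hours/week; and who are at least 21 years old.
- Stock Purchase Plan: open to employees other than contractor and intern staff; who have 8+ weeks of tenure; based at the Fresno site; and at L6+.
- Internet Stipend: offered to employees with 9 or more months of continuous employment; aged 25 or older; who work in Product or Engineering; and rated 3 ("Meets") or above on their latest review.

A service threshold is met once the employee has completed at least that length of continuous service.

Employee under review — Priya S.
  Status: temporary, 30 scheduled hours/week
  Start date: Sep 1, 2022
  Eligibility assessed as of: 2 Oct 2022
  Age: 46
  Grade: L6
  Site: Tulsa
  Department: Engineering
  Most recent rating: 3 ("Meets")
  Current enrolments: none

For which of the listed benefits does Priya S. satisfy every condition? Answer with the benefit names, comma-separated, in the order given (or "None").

Service from Sep 1, 2022 to 2 Oct 2022: 31 days.
Travel Insurance — service 31 days < 60 days ✗ → not eligible.
Professional Development Fund — service 31 days < 18 months (≈540 days) ✗ → not eligible.
Health Savings Account — status temporary ✗ (requires seasonal) → not eligible.
Wellness Stipend — service 31 days < 60 days ✗ → not eligible.
Transit Subsidy — dept Engineering ✗ → not eligible.
Stock Purchase Plan — status temporary ✓ (not excluded); service 31 days < 8 weeks (≈56 days) ✗ → not eligible.
Internet Stipend — service 31 days < 9 months (≈270 days) ✗ → not eligible.

None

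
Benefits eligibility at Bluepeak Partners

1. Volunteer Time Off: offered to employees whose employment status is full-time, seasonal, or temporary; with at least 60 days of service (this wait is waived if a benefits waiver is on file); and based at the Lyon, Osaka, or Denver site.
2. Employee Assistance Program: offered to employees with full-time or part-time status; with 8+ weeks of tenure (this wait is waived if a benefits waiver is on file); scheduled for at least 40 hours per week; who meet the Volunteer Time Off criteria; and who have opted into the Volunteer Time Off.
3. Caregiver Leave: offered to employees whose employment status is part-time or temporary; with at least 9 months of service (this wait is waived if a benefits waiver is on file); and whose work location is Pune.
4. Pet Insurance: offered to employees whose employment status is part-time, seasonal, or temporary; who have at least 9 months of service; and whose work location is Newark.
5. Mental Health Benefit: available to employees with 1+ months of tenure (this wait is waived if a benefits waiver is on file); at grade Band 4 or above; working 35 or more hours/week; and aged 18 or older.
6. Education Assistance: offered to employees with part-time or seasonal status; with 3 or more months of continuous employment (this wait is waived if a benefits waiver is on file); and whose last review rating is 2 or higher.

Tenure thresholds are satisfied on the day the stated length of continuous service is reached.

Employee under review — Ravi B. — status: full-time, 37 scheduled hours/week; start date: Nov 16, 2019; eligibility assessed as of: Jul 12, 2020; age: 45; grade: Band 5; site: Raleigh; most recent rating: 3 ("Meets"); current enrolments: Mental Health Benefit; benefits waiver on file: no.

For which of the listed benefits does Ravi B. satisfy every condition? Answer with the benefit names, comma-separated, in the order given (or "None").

Service from Nov 16, 2019 to Jul 12, 2020: 239 days.
Volunteer Time Off — status full-time ✓; no waiver, service 239 days ≥ 60 days ✓; site Raleigh ✗ (not Lyon, Osaka, or Denver) → not eligible.
Employee Assistance Program — status full-time ✓; no waiver, service 239 days ≥ 8 weeks (≈56 days) ✓; 37 hrs/wk < 40 ✗ → not eligible.
Caregiver Leave — status full-time ✗ (requires part-time or temporary) → not eligible.
Pet Insurance — status full-time ✗ (requires part-time, seasonal, or temporary) → not eligible.
Mental Health Benefit — no waiver, service 239 days ≥ 1 month (≈30 days) ✓; grade Band 5 ≥ Band 4 ✓; 37 hrs/wk ≥ 35 ✓; age 45 ≥ 18 ✓ → eligible.
Education Assistance — status full-time ✗ (requires part-time or seasonal) → not eligible.

Mental Health Benefit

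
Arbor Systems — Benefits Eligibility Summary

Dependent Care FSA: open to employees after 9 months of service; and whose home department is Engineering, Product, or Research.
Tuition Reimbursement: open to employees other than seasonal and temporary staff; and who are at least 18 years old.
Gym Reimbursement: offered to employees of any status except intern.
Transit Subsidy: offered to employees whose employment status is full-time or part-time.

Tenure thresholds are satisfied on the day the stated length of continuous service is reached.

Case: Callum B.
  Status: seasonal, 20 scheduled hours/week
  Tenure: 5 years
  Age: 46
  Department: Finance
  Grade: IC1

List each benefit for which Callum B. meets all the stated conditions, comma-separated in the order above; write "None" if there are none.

Gym Reimbursement

Dependent Care FSA — service 5 years ≥ 9 months (≈270 days) ✓; dept Finance ✗ → not eligible.
Tuition Reimbursement — status seasonal ✗ (excluded) → not eligible.
Gym Reimbursement — status seasonal ✓ (not excluded) → eligible.
Transit Subsidy — status seasonal ✗ (requires full-time or part-time) → not eligible.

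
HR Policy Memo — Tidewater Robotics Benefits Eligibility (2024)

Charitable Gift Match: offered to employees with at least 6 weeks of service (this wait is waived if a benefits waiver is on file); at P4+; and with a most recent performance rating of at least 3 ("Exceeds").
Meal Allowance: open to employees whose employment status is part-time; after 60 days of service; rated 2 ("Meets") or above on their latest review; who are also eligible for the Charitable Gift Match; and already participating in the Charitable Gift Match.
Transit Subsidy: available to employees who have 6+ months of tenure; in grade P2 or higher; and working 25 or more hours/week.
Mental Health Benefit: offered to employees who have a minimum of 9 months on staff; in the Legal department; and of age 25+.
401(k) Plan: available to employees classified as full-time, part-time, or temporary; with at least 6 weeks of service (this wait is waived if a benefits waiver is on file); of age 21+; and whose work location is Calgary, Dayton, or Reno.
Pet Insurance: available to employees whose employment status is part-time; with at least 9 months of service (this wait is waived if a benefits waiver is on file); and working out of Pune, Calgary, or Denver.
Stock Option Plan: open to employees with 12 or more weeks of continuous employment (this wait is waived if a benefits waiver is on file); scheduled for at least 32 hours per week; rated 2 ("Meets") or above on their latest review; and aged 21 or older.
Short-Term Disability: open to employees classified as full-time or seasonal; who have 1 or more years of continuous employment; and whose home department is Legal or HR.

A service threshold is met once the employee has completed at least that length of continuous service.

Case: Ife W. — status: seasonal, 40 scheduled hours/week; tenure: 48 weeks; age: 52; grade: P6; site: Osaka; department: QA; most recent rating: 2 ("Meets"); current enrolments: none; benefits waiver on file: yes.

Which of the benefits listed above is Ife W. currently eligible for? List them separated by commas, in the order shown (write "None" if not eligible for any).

Transit Subsidy, Stock Option Plan

Charitable Gift Match — benefits waiver on file ✓; grade P6 ≥ P4 ✓; rating 2 < 3 ✗ → not eligible.
Meal Allowance — status seasonal ✗ (requires part-time) → not eligible.
Transit Subsidy — service 48 weeks ≥ 6 months (≈180 days) ✓; grade P6 ≥ P2 ✓; 40 hrs/wk ≥ 25 ✓ → eligible.
Mental Health Benefit — service 48 weeks ≥ 9 months (≈270 days) ✓; dept QA ✗ → not eligible.
401(k) Plan — status seasonal ✗ (requires full-time, part-time, or temporary) → not eligible.
Pet Insurance — status seasonal ✗ (requires part-time) → not eligible.
Stock Option Plan — benefits waiver on file ✓; 40 hrs/wk ≥ 32 ✓; rating 2 ≥ 2 ✓; age 52 ≥ 21 ✓ → eligible.
Short-Term Disability — status seasonal ✓; service 48 weeks < 1 year (≈365 days) ✗ → not eligible.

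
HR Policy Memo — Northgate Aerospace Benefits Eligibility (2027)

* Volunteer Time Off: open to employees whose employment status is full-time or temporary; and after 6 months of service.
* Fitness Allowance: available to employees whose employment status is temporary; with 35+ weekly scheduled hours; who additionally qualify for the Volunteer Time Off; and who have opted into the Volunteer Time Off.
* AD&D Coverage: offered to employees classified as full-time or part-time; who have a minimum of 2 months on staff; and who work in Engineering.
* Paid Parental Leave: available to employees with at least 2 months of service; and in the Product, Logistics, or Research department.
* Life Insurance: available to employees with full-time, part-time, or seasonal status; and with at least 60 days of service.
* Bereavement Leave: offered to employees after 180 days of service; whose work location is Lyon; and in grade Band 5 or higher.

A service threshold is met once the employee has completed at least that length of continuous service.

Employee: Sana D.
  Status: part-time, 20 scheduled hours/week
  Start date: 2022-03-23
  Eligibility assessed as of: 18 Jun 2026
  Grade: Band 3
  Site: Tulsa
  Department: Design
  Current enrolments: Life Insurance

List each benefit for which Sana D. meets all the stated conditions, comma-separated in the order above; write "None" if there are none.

Life Insurance

Service from 2022-03-23 to 18 Jun 2026: 1548 days.
Volunteer Time Off — status part-time ✗ (requires full-time or temporary) → not eligible.
Fitness Allowance — status part-time ✗ (requires temporary) → not eligible.
AD&D Coverage — status part-time ✓; service 1548 days ≥ 2 months (≈60 days) ✓; dept Design ✗ → not eligible.
Paid Parental Leave — service 1548 days ≥ 2 months (≈60 days) ✓; dept Design ✗ → not eligible.
Life Insurance — status part-time ✓; service 1548 days ≥ 60 days ✓ → eligible.
Bereavement Leave — service 1548 days ≥ 180 days ✓; site Tulsa ✗ (not Lyon) → not eligible.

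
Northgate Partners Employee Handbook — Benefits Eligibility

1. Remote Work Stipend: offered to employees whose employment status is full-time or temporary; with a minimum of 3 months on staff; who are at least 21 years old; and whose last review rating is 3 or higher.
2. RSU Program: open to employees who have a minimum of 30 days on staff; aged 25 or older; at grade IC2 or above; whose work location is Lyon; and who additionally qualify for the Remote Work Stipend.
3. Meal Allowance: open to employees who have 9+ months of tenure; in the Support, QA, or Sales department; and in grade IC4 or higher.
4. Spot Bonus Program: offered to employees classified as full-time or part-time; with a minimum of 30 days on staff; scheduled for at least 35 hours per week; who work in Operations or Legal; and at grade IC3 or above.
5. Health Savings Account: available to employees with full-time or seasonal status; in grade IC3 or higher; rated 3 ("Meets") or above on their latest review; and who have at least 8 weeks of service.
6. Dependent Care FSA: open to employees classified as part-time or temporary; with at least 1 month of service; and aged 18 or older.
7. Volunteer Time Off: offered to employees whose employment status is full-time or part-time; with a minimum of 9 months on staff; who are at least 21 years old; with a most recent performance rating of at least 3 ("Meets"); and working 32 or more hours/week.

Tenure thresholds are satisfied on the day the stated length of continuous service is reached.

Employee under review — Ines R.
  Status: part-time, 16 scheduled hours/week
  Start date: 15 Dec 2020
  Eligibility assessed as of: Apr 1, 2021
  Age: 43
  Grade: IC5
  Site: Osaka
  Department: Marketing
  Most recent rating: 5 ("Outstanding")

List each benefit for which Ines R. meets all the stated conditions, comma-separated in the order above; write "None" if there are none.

Dependent Care FSA

Service from 15 Dec 2020 to Apr 1, 2021: 107 days.
Remote Work Stipend — status part-time ✗ (requires full-time or temporary) → not eligible.
RSU Program — service 107 days ≥ 30 days ✓; age 43 ≥ 25 ✓; grade IC5 ≥ IC2 ✓; site Osaka ✗ (not Lyon) → not eligible.
Meal Allowance — service 107 days < 9 months (≈270 days) ✗ → not eligible.
Spot Bonus Program — status part-time ✓; service 107 days ≥ 30 days ✓; 16 hrs/wk < 35 ✗ → not eligible.
Health Savings Account — status part-time ✗ (requires full-time or seasonal) → not eligible.
Dependent Care FSA — status part-time ✓; service 107 days ≥ 1 month (≈30 days) ✓; age 43 ≥ 18 ✓ → eligible.
Volunteer Time Off — status part-time ✓; service 107 days < 9 months (≈270 days) ✗ → not eligible.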